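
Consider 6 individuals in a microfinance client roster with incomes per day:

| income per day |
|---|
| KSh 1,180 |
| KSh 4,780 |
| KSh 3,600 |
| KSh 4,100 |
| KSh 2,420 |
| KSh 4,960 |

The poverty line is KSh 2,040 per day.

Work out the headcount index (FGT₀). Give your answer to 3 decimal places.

0.167

1 of the 6 individuals have income below KSh 2,040.
H = 1/6 = 0.167.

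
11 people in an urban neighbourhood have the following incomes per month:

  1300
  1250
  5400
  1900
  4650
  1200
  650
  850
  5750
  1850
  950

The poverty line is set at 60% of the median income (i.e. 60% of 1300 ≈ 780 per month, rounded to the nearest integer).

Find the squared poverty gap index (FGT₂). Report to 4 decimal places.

Incomes under z: 650 (q = 1 of N = 11).
Relative gaps: (780−650)/780 = 0.1667.
Squared: 0.0278.
Sum = 0.027778; P₂ = 0.027778 / 11 = 0.0025.

0.0025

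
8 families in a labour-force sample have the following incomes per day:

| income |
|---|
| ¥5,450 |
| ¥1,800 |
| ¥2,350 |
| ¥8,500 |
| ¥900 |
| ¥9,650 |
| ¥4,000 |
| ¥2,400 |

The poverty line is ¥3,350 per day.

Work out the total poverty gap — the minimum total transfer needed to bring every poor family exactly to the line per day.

Poor units: ¥900, ¥1,800, ¥2,350, ¥2,400 (q = 4 of N = 8).
Individual gaps: 3350−900 = 2450; 3350−1800 = 1550; 3350−2350 = 1000; 3350−2400 = 950.
Aggregate gap = ¥5,950.

¥5,950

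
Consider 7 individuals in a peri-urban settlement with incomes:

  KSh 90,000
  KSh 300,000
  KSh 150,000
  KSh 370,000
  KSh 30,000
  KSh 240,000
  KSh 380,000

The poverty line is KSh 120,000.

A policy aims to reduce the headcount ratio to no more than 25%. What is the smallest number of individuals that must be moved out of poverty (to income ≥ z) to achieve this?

2 of the 7 individuals are poor, so H = 2/7 = 0.286.
A headcount ratio of at most 25% allows at most ⌊0.25 × 7⌋ = 1 poor individuals.
So at least 2 − 1 = 1 must be lifted.

1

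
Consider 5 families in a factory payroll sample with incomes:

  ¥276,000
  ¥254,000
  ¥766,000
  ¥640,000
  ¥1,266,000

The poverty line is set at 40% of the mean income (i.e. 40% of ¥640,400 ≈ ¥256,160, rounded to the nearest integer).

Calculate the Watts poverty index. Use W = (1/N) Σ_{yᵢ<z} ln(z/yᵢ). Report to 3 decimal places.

Below the line: ¥254,000 (q = 1 of N = 5).
Log gaps: ln(256160/254000) = 0.0085.
W = 0.008468 / 5 = 0.002.

0.002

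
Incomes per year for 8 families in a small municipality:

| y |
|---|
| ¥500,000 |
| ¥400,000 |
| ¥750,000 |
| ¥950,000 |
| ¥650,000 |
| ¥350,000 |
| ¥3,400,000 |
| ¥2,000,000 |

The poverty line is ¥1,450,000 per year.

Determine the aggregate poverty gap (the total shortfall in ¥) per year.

¥5,100,000

Below the line: ¥350,000, ¥400,000, ¥500,000, ¥650,000, ¥750,000, ¥950,000 (q = 6 of N = 8).
Individual gaps: 1450000−350000 = 1100000; 1450000−400000 = 1050000; 1450000−500000 = 950000; 1450000−650000 = 800000; 1450000−750000 = 700000; 1450000−950000 = 500000.
Aggregate gap = ¥5,100,000.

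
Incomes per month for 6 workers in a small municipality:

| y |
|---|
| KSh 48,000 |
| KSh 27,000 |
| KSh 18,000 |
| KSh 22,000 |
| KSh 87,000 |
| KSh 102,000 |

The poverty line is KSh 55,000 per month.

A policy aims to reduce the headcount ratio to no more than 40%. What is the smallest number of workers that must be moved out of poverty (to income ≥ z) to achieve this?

Currently q = 4 of N = 6 are below the line (H = 0.667).
A headcount ratio of at most 40% allows at most ⌊0.40 × 6⌋ = 2 poor workers.
So at least 4 − 2 = 2 must be lifted.

2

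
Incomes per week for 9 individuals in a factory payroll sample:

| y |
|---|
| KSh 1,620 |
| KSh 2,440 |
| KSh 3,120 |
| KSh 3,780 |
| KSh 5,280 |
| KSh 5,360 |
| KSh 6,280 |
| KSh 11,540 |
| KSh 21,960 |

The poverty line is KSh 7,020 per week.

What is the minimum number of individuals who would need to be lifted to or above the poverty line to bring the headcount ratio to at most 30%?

5

Currently q = 7 of N = 9 are below the line (H = 0.778).
A headcount ratio of at most 30% allows at most ⌊0.30 × 9⌋ = 2 poor individuals.
So at least 7 − 2 = 5 must be lifted.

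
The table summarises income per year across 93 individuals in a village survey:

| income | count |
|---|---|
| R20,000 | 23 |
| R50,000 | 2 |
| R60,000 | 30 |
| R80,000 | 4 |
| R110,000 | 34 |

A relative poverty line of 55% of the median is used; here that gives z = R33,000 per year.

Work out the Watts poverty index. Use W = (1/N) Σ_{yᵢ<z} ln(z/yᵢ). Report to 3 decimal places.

0.124

Poor units: 23×R20,000 (q = 23 of N = 93).
ln(z/y) terms: ln(33000/20000) = 0.5008 (×23).
W = 11.517832 / 93 = 0.124.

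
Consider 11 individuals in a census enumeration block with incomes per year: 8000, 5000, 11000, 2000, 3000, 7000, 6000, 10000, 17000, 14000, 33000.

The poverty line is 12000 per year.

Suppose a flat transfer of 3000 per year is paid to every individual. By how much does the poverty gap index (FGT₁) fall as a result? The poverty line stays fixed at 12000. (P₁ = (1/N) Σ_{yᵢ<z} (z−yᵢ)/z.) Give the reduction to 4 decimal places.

0.1591

Before: below the line — 2000, 3000, 5000, 6000, 7000, 8000, 10000, 11000; poverty gap index (FGT₁) = 0.333333.
After the 3000 transfer: below the line — 5000, 6000, 8000, 9000, 10000, 11000; poverty gap index (FGT₁) = 0.174242.
Reduction = 0.333333 − 0.174242 = 0.1591.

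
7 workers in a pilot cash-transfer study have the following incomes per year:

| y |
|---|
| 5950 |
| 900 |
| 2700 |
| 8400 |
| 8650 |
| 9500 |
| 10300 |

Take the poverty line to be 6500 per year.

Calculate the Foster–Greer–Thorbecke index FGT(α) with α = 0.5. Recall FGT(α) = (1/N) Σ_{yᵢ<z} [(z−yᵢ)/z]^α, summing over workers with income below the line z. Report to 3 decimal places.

Incomes under z: 900, 2700, 5950 (q = 3 of N = 7).
Shortfall ratios: (6500−900)/6500 = 0.8615; (6500−2700)/6500 = 0.5846; (6500−5950)/6500 = 0.0846.
Raised to α = 0.5: 0.92819; 0.76460; 0.29089.
Sum = 1.983680; FGT(0.5) = 1.983680 / 7 = 0.283.

0.283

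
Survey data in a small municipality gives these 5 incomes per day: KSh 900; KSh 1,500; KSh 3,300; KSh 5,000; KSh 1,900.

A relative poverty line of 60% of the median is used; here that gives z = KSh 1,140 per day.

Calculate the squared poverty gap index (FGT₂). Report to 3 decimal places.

Below z: KSh 900 (q = 1 of N = 5).
Shortfall ratios: (1140−900)/1140 = 0.2105.
Squared: 0.0443.
Sum = 0.044321; P₂ = 0.044321 / 5 = 0.009.

0.009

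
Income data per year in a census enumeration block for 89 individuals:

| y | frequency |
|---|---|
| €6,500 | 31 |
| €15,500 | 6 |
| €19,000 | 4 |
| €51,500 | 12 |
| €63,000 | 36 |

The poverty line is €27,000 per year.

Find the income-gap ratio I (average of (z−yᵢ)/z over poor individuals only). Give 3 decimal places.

0.665

Incomes under z: 31×€6,500, 6×€15,500, 4×€19,000 (q = 41 of N = 89).
Shortfall ratios (z−y)/z: 0.7593 (×31), 0.4259 (×6), 0.2963 (×4); sum = 27.277778.
The income-gap ratio divides by q (the poor only): 27.277778 / 41 = 0.665.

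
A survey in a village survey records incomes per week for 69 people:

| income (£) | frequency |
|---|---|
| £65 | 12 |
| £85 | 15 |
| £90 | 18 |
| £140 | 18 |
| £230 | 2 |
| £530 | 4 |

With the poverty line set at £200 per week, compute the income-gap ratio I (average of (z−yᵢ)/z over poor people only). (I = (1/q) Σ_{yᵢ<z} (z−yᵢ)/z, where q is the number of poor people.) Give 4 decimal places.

0.5083

Below the line: 12×£65, 15×£85, 18×£90, 18×£140 (q = 63 of N = 69).
Relative gaps: 0.6750 (×12), 0.5750 (×15), 0.5500 (×18), 0.3000 (×18); sum = 32.025000.
I averages over the q = 63 poor units only: 32.025000 / 63 = 0.5083.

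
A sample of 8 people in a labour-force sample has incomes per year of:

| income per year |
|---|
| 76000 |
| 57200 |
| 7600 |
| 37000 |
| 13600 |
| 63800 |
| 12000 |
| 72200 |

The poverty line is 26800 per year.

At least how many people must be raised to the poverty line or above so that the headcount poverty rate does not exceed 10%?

3

Currently q = 3 of N = 8 are below the line (H = 0.375).
A headcount ratio of at most 10% allows at most ⌊0.10 × 8⌋ = 0 poor people.
So at least 3 − 0 = 3 must be lifted.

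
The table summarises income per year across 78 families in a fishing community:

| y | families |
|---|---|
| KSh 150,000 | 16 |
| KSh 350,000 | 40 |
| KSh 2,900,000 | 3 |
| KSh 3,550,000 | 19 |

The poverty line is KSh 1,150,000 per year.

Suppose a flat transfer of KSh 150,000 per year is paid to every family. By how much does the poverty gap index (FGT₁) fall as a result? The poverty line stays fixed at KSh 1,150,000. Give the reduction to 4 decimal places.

Before: below the line — 16×KSh 150,000, 40×KSh 350,000; poverty gap index (FGT₁) = 0.535117.
After the KSh 150,000 transfer: below the line — 16×KSh 300,000, 40×KSh 500,000; poverty gap index (FGT₁) = 0.441472.
Reduction = 0.535117 − 0.441472 = 0.0936.

0.0936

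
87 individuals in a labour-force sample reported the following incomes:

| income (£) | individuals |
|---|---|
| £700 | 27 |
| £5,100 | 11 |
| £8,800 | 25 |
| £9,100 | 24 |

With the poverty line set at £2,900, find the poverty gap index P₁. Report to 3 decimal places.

0.235

Below z: 27×£700 (q = 27 of N = 87).
Shortfall ratios: (2900−700)/2900 = 0.7586 (×27).
Σ = 20.482759. Dividing by the full population N = 87 gives P₁ = 0.235.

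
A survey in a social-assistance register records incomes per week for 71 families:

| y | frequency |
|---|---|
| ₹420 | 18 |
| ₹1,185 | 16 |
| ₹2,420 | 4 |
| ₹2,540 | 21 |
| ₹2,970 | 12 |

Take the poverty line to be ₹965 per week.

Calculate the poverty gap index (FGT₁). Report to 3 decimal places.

Below z: 18×₹420 (q = 18 of N = 71).
Normalized shortfalls: (965−420)/965 = 0.5648 (×18).
Sum of shortfalls = 10.165803; P₁ averages over all N: 10.165803 / 71 = 0.143.

0.143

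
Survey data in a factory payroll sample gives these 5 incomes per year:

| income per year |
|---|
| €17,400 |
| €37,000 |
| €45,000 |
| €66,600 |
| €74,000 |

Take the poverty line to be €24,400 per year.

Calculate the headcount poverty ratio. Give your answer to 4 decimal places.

1 of the 5 workers have income below €24,400.
H = 1/5 = 0.2000.

0.2000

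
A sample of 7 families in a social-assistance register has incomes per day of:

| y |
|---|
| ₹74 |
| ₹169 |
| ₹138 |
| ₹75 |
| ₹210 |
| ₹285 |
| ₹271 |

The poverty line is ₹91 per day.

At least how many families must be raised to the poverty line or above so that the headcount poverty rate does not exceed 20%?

2 of the 7 families are poor, so H = 2/7 = 0.286.
A headcount ratio of at most 20% allows at most ⌊0.20 × 7⌋ = 1 poor families.
So at least 2 − 1 = 1 must be lifted.

1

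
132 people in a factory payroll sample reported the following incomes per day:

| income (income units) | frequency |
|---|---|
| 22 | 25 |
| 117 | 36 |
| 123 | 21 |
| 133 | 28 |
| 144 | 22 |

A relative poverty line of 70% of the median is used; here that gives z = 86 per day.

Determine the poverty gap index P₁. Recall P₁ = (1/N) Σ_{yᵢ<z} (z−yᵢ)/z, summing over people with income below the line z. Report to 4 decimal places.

0.1409

Below z: 25×22 (q = 25 of N = 132).
Relative gaps: (86−22)/86 = 0.7442 (×25).
Σ = 18.604651. Dividing by the full population N = 132 gives P₁ = 0.1409.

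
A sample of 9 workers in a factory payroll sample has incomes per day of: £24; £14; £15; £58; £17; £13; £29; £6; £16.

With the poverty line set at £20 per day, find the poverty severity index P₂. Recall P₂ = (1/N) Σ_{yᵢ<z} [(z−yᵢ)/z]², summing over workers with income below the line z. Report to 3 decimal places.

0.092

Poor units: £6, £13, £14, £15, £16, £17 (q = 6 of N = 9).
Normalized shortfalls: (20−6)/20 = 0.7000; (20−13)/20 = 0.3500; (20−14)/20 = 0.3000; (20−15)/20 = 0.2500; (20−16)/20 = 0.2000; (20−17)/20 = 0.1500.
Squared: 0.4900; 0.1225; 0.0900; 0.0625; 0.0400; 0.0225.
Sum = 0.827500; P₂ = 0.827500 / 9 = 0.092.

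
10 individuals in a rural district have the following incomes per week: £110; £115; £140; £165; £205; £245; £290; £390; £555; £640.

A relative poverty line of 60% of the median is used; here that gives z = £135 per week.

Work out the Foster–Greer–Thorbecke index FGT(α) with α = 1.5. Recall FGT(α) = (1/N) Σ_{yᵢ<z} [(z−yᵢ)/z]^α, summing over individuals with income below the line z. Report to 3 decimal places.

Below the line: £110, £115 (q = 2 of N = 10).
Shortfall ratios: (135−110)/135 = 0.1852; (135−115)/135 = 0.1481.
Raised to α = 1.5: 0.07969; 0.05702.
Sum = 0.136713; FGT(1.5) = 0.136713 / 10 = 0.014.

0.014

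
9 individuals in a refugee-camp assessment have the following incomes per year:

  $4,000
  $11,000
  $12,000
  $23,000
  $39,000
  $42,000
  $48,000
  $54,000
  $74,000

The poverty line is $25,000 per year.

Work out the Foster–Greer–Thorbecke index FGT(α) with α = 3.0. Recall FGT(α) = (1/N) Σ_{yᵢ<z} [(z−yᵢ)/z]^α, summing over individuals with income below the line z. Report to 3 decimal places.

Poor units: $4,000, $11,000, $12,000, $23,000 (q = 4 of N = 9).
Gap ratios (z−y)/z: (25000−4000)/25000 = 0.8400; (25000−11000)/25000 = 0.5600; (25000−12000)/25000 = 0.5200; (25000−23000)/25000 = 0.0800.
Raised to α = 3.0: 0.59270; 0.17562; 0.14061; 0.00051.
Sum = 0.909440; FGT(3.0) = 0.909440 / 9 = 0.101.

0.101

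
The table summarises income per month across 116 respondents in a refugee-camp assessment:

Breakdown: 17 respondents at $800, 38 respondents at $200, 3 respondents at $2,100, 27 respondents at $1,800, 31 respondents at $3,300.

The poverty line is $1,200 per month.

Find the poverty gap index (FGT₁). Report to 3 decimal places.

Incomes under z: 38×$200, 17×$800 (q = 55 of N = 116).
Shortfall ratios: (1200−200)/1200 = 0.8333 (×38); (1200−800)/1200 = 0.3333 (×17).
Sum of shortfalls = 37.333333; P₁ averages over all N: 37.333333 / 116 = 0.322.

0.322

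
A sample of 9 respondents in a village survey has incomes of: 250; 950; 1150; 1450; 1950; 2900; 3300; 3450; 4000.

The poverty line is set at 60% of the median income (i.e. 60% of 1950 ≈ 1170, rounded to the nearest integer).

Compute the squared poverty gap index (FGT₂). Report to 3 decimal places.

0.073

Incomes under z: 250, 950, 1150 (q = 3 of N = 9).
Normalized shortfalls: (1170−250)/1170 = 0.7863; (1170−950)/1170 = 0.1880; (1170−1150)/1170 = 0.0171.
Squared: 0.6183; 0.0354; 0.0003.
Sum = 0.653956; P₂ = 0.653956 / 9 = 0.073.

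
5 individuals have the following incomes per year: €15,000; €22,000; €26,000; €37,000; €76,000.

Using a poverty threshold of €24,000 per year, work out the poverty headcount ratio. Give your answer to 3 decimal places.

2 of the 5 individuals have income below €24,000.
H = 2/5 = 0.400.

0.400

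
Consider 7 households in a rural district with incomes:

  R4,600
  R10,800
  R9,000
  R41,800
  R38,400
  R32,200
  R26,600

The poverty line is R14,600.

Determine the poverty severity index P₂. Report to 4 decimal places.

0.0977

Poor units: R4,600, R9,000, R10,800 (q = 3 of N = 7).
Gap ratios (z−y)/z: (14600−4600)/14600 = 0.6849; (14600−9000)/14600 = 0.3836; (14600−10800)/14600 = 0.2603.
Squared: 0.4691; 0.1471; 0.0677.
Sum = 0.683993; P₂ = 0.683993 / 7 = 0.0977.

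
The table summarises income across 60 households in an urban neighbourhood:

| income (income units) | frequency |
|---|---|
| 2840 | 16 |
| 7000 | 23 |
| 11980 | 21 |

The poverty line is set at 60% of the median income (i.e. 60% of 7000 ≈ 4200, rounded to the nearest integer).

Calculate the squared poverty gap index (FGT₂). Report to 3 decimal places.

0.028

Poor units: 16×2840 (q = 16 of N = 60).
Shortfall ratios: (4200−2840)/4200 = 0.3238 (×16).
Squared: 0.1049 (×16).
Sum = 1.677642; P₂ = 1.677642 / 60 = 0.028.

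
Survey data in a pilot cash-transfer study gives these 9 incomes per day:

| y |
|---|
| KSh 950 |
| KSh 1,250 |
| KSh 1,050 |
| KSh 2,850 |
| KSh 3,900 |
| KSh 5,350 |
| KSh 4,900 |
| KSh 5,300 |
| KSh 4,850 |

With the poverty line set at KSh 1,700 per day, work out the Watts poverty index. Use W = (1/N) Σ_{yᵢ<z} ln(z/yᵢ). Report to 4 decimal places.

0.1524

Below the line: KSh 950, KSh 1,050, KSh 1,250 (q = 3 of N = 9).
Log gaps: ln(1700/950) = 0.5819; ln(1700/1050) = 0.4818; ln(1700/1250) = 0.3075.
W = 1.371244 / 9 = 0.1524.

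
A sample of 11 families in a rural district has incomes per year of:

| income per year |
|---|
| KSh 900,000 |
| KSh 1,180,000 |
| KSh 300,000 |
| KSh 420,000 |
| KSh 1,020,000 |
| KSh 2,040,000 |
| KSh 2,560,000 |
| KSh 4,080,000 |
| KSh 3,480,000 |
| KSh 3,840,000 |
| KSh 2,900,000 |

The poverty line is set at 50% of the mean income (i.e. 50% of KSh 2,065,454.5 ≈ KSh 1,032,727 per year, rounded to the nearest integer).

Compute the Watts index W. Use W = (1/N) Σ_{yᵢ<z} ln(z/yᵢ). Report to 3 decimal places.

0.208

Poor units: KSh 300,000, KSh 420,000, KSh 900,000, KSh 1,020,000 (q = 4 of N = 11).
ln(z/y) terms: ln(1032727/300000) = 1.2362; ln(1032727/420000) = 0.8997; ln(1032727/900000) = 0.1376; ln(1032727/1020000) = 0.0124.
W = 2.285843 / 11 = 0.208.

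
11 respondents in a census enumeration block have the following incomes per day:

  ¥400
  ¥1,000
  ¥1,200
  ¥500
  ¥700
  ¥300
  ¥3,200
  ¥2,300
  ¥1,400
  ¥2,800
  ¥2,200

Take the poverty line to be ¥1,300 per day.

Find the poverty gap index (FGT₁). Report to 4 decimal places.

Poor units: ¥300, ¥400, ¥500, ¥700, ¥1,000, ¥1,200 (q = 6 of N = 11).
Gap ratios (z−y)/z: (1300−300)/1300 = 0.7692; (1300−400)/1300 = 0.6923; (1300−500)/1300 = 0.6154; (1300−700)/1300 = 0.4615; (1300−1000)/1300 = 0.2308; (1300−1200)/1300 = 0.0769.
Σ = 2.846154. Dividing by the full population N = 11 gives P₁ = 0.2587.

0.2587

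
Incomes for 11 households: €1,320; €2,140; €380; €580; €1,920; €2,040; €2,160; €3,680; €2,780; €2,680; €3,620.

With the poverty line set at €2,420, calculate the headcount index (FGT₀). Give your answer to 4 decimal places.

0.6364

7 of the 11 households have income below €2,420.
H = 7/11 = 0.6364.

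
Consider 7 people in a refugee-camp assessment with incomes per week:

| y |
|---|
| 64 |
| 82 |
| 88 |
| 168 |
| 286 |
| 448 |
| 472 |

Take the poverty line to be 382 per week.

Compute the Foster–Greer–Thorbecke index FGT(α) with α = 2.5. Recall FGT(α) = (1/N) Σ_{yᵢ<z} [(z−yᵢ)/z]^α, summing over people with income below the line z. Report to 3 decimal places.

0.281

Below z: 64, 82, 88, 168, 286 (q = 5 of N = 7).
Normalized shortfalls: (382−64)/382 = 0.8325; (382−82)/382 = 0.7853; (382−88)/382 = 0.7696; (382−168)/382 = 0.5602; (382−286)/382 = 0.2513.
Raised to α = 2.5: 0.63228; 0.54657; 0.51965; 0.23490; 0.03166.
Sum = 1.965054; FGT(2.5) = 1.965054 / 7 = 0.281.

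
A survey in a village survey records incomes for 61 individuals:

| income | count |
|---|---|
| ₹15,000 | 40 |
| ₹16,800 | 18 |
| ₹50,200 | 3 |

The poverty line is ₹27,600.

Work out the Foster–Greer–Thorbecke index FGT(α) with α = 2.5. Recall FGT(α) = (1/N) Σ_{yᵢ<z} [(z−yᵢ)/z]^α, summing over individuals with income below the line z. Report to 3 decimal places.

Incomes under z: 40×₹15,000, 18×₹16,800 (q = 58 of N = 61).
Relative gaps: (27600−15000)/27600 = 0.4565 (×40); (27600−16800)/27600 = 0.3913 (×18).
Raised to α = 2.5: 0.14082 (×40); 0.09578 (×18).
Sum = 7.356748; FGT(2.5) = 7.356748 / 61 = 0.121.

0.121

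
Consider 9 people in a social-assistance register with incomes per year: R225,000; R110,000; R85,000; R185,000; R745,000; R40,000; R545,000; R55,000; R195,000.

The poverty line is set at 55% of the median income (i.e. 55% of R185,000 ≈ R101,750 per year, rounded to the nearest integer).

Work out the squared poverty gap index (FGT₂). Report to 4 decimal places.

0.0674

Incomes under z: R40,000, R55,000, R85,000 (q = 3 of N = 9).
Normalized shortfalls: (101750−40000)/101750 = 0.6069; (101750−55000)/101750 = 0.4595; (101750−85000)/101750 = 0.1646.
Squared: 0.3683; 0.2111; 0.0271.
Sum = 0.606505; P₂ = 0.606505 / 9 = 0.0674.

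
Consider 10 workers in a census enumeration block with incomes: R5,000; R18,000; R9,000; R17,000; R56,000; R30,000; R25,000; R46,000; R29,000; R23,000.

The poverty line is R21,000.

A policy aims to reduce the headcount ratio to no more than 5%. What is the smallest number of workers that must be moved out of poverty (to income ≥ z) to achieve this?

4

4 of the 10 workers are poor, so H = 4/10 = 0.400.
A headcount ratio of at most 5% allows at most ⌊0.05 × 10⌋ = 0 poor workers.
So at least 4 − 0 = 4 must be lifted.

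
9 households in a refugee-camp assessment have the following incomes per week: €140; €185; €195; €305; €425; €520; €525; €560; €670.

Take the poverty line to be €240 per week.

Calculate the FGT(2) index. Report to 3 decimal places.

0.029

Below the line: €140, €185, €195 (q = 3 of N = 9).
Gap ratios (z−y)/z: (240−140)/240 = 0.4167; (240−185)/240 = 0.2292; (240−195)/240 = 0.1875.
Squared: 0.1736; 0.0525; 0.0352.
Sum = 0.261285; P₂ = 0.261285 / 9 = 0.029.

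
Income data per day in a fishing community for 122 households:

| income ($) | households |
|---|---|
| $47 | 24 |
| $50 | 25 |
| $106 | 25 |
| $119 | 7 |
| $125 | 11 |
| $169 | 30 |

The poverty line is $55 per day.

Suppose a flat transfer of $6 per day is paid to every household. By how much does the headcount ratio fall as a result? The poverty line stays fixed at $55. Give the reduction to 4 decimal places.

Before: below the line — 24×$47, 25×$50; headcount ratio = 0.401639.
After the $6 transfer: below the line — 24×$53; headcount ratio = 0.196721.
Reduction = 0.401639 − 0.196721 = 0.2049.

0.2049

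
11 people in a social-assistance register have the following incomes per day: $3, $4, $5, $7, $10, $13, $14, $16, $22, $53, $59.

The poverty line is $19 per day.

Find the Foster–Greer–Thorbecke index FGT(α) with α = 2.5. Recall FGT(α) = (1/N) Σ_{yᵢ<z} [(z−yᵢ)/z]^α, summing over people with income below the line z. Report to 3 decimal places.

0.204

Below z: $3, $4, $5, $7, $10, $13, $14, $16 (q = 8 of N = 11).
Shortfall ratios: (19−3)/19 = 0.8421; (19−4)/19 = 0.7895; (19−5)/19 = 0.7368; (19−7)/19 = 0.6316; (19−10)/19 = 0.4737; (19−13)/19 = 0.3158; (19−14)/19 = 0.2632; (19−16)/19 = 0.1579.
Raised to α = 2.5: 0.65075; 0.55379; 0.46605; 0.31701; 0.15443; 0.05604; 0.03553; 0.00991.
Sum = 2.243501; FGT(2.5) = 2.243501 / 11 = 0.204.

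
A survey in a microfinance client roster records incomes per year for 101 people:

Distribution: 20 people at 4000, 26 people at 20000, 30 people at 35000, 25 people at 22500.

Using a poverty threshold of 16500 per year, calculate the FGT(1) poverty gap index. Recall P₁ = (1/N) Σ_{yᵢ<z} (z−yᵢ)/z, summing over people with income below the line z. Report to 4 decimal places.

0.1500

Incomes under z: 20×4000 (q = 20 of N = 101).
Normalized shortfalls: (16500−4000)/16500 = 0.7576 (×20).
Sum of shortfalls = 15.151515; P₁ averages over all N: 15.151515 / 101 = 0.1500.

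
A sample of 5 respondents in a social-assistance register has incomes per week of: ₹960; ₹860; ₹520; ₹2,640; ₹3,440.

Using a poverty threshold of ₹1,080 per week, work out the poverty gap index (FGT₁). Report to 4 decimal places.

0.1667

Below the line: ₹520, ₹860, ₹960 (q = 3 of N = 5).
Relative gaps: (1080−520)/1080 = 0.5185; (1080−860)/1080 = 0.2037; (1080−960)/1080 = 0.1111.
Σ = 0.833333. Dividing by the full population N = 5 gives P₁ = 0.1667.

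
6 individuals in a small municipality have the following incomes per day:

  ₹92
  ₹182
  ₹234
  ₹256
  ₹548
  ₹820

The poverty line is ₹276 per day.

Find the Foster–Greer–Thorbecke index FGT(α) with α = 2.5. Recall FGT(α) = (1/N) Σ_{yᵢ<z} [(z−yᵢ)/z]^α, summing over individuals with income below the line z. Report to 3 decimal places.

0.074

Below the line: ₹92, ₹182, ₹234, ₹256 (q = 4 of N = 6).
Relative gaps: (276−92)/276 = 0.6667; (276−182)/276 = 0.3406; (276−234)/276 = 0.1522; (276−256)/276 = 0.0725.
Raised to α = 2.5: 0.36289; 0.06769; 0.00903; 0.00141.
Sum = 0.441028; FGT(2.5) = 0.441028 / 6 = 0.074.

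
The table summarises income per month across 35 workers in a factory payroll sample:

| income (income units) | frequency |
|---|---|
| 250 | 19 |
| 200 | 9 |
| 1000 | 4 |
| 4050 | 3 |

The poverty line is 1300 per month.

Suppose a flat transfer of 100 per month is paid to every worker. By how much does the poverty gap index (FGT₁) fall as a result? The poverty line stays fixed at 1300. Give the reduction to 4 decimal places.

0.0703

Before: below the line — 9×200, 19×250, 4×1000; poverty gap index (FGT₁) = 0.682418.
After the 100 transfer: below the line — 9×300, 19×350, 4×1100; poverty gap index (FGT₁) = 0.612088.
Reduction = 0.682418 − 0.612088 = 0.0703.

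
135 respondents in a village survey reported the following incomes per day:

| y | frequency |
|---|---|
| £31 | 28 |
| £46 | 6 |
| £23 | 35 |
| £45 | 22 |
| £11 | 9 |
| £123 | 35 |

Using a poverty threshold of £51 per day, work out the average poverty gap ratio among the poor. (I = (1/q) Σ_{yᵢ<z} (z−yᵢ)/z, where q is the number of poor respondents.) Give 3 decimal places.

Below the line: 9×£11, 35×£23, 28×£31, 22×£45, 6×£46 (q = 100 of N = 135).
Shortfall ratios (z−y)/z: 0.7843 (×9), 0.5490 (×35), 0.3922 (×28), 0.1176 (×22), 0.0980 (×6); sum = 40.431373.
The income-gap ratio divides by q (the poor only): 40.431373 / 100 = 0.404.

0.404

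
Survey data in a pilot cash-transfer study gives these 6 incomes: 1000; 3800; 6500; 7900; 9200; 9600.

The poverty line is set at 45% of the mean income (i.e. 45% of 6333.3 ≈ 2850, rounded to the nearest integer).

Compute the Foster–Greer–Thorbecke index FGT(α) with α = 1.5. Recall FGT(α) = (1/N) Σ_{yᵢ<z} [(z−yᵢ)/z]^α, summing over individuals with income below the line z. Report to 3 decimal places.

Poor units: 1000 (q = 1 of N = 6).
Shortfall ratios: (2850−1000)/2850 = 0.6491.
Raised to α = 1.5: 0.52299.
Sum = 0.522986; FGT(1.5) = 0.522986 / 6 = 0.087.

0.087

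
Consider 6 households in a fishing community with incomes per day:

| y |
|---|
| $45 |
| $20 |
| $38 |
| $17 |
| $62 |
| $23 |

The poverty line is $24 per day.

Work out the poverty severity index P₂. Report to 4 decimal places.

0.0191

Below z: $17, $20, $23 (q = 3 of N = 6).
Shortfall ratios: (24−17)/24 = 0.2917; (24−20)/24 = 0.1667; (24−23)/24 = 0.0417.
Squared: 0.0851; 0.0278; 0.0017.
Sum = 0.114583; P₂ = 0.114583 / 6 = 0.0191.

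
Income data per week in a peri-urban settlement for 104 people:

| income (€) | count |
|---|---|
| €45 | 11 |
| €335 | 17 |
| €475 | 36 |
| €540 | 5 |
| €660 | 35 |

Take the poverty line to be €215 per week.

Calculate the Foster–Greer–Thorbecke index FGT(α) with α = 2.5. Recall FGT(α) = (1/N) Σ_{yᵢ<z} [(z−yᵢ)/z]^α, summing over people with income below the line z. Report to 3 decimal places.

0.059

Below the line: 11×€45 (q = 11 of N = 104).
Gap ratios (z−y)/z: (215−45)/215 = 0.7907 (×11).
Raised to α = 2.5: 0.55594 (×11).
Sum = 6.115315; FGT(2.5) = 6.115315 / 104 = 0.059.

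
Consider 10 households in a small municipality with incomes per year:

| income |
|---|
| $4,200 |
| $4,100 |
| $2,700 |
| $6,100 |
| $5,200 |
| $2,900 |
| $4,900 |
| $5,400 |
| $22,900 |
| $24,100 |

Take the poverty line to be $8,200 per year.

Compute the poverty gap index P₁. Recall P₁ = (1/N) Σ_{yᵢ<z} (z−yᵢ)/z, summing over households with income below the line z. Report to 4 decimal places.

Below the line: $2,700, $2,900, $4,100, $4,200, $4,900, $5,200, $5,400, $6,100 (q = 8 of N = 10).
Normalized shortfalls: (8200−2700)/8200 = 0.6707; (8200−2900)/8200 = 0.6463; (8200−4100)/8200 = 0.5000; (8200−4200)/8200 = 0.4878; (8200−4900)/8200 = 0.4024; (8200−5200)/8200 = 0.3659; (8200−5400)/8200 = 0.3415; (8200−6100)/8200 = 0.2561.
Σ = 3.670732. Dividing by the full population N = 10 gives P₁ = 0.3671.

0.3671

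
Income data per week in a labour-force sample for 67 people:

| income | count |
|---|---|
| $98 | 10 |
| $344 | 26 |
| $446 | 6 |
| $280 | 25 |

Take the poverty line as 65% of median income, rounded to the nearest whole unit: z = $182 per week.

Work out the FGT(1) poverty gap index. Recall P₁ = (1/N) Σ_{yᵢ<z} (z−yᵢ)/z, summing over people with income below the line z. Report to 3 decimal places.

0.069

Below the line: 10×$98 (q = 10 of N = 67).
Normalized shortfalls: (182−98)/182 = 0.4615 (×10).
Σ = 4.615385. Dividing by the full population N = 67 gives P₁ = 0.069.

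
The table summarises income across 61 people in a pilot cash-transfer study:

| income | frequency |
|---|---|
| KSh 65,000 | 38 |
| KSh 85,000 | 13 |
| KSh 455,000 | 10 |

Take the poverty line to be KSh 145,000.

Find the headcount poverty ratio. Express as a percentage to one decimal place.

51 of the 61 people have income below KSh 145,000.
H = 51/61 = 83.6%.

83.6%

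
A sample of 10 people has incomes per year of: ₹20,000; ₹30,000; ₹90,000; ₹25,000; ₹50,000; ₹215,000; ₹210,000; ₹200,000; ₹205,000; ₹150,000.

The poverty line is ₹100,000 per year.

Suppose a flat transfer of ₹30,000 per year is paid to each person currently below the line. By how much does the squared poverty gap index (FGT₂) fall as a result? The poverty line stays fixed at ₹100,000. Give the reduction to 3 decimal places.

0.130

Before: below the line — ₹20,000, ₹25,000, ₹30,000, ₹50,000, ₹90,000; squared poverty gap index (FGT₂) = 0.19525.
After the ₹30,000 transfer: below the line — ₹50,000, ₹55,000, ₹60,000, ₹80,000; squared poverty gap index (FGT₂) = 0.06525.
Reduction = 0.19525 − 0.06525 = 0.130.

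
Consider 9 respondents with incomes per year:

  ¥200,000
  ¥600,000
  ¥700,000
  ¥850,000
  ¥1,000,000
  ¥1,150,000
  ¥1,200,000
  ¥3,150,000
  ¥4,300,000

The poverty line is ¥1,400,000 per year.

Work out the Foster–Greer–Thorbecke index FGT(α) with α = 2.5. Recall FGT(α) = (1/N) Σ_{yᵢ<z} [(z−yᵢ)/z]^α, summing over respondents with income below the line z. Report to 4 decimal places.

Incomes under z: ¥200,000, ¥600,000, ¥700,000, ¥850,000, ¥1,000,000, ¥1,150,000, ¥1,200,000 (q = 7 of N = 9).
Gap ratios (z−y)/z: (1400000−200000)/1400000 = 0.8571; (1400000−600000)/1400000 = 0.5714; (1400000−700000)/1400000 = 0.5000; (1400000−850000)/1400000 = 0.3929; (1400000−1000000)/1400000 = 0.2857; (1400000−1150000)/1400000 = 0.1786; (1400000−1200000)/1400000 = 0.1429.
Raised to α = 2.5: 0.68019; 0.24683; 0.17678; 0.09674; 0.04363; 0.01348; 0.00771.
Sum = 1.265364; FGT(2.5) = 1.265364 / 9 = 0.1406.

0.1406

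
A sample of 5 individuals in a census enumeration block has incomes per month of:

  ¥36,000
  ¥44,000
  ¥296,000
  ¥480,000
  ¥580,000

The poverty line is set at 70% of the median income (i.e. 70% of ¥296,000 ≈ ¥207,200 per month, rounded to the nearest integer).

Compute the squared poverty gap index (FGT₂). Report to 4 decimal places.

0.2606

Below the line: ¥36,000, ¥44,000 (q = 2 of N = 5).
Shortfall ratios: (207200−36000)/207200 = 0.8263; (207200−44000)/207200 = 0.7876.
Squared: 0.6827; 0.6204.
Sum = 1.303081; P₂ = 1.303081 / 5 = 0.2606.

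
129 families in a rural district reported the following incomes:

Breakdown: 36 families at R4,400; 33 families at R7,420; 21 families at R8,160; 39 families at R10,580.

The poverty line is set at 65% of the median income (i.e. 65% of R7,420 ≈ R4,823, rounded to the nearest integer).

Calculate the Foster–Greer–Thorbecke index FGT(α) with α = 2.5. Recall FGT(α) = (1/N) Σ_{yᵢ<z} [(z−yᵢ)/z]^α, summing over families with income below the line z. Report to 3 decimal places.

Incomes under z: 36×R4,400 (q = 36 of N = 129).
Shortfall ratios: (4823−4400)/4823 = 0.0877 (×36).
Raised to α = 2.5: 0.00228 (×36).
Sum = 0.082009; FGT(2.5) = 0.082009 / 129 = 0.001.

0.001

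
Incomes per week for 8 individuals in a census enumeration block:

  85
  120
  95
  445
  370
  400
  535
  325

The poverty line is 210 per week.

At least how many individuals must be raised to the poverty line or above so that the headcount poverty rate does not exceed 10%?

3

Currently q = 3 of N = 8 are below the line (H = 0.375).
A headcount ratio of at most 10% allows at most ⌊0.10 × 8⌋ = 0 poor individuals.
So at least 3 − 0 = 3 must be lifted.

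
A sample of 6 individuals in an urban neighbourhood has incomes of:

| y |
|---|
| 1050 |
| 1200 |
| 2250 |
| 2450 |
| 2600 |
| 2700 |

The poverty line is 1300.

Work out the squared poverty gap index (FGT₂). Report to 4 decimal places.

Below the line: 1050, 1200 (q = 2 of N = 6).
Normalized shortfalls: (1300−1050)/1300 = 0.1923; (1300−1200)/1300 = 0.0769.
Squared: 0.0370; 0.0059.
Sum = 0.042899; P₂ = 0.042899 / 6 = 0.0071.

0.0071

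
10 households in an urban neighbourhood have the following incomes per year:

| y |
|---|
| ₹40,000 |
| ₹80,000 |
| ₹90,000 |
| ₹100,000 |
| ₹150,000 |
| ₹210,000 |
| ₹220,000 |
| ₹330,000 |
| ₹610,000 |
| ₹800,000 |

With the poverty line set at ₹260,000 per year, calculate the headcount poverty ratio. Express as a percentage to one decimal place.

70.0%

7 of the 10 households have income below ₹260,000.
H = 7/10 = 70.0%.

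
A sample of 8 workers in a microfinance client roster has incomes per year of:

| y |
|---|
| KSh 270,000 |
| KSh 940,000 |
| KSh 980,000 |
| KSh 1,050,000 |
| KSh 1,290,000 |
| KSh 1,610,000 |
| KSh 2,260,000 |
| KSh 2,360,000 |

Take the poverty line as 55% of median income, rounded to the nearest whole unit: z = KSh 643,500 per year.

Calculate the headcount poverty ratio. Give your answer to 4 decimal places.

0.1250

1 of the 8 workers have income below KSh 643,500.
H = 1/8 = 0.1250.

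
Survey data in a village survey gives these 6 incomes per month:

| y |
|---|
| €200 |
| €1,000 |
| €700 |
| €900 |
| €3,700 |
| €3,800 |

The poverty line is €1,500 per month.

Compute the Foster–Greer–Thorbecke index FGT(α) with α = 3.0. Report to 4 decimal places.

0.1506

Below z: €200, €700, €900, €1,000 (q = 4 of N = 6).
Gap ratios (z−y)/z: (1500−200)/1500 = 0.8667; (1500−700)/1500 = 0.5333; (1500−900)/1500 = 0.4000; (1500−1000)/1500 = 0.3333.
Raised to α = 3.0: 0.65096; 0.15170; 0.06400; 0.03704.
Sum = 0.903704; FGT(3.0) = 0.903704 / 6 = 0.1506.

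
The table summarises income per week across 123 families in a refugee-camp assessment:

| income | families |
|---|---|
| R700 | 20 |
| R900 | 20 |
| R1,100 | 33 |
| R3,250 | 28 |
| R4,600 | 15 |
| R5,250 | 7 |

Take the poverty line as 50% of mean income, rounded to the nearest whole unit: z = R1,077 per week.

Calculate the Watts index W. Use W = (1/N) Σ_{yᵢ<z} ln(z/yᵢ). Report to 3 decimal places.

Incomes under z: 20×R700, 20×R900 (q = 40 of N = 123).
Log gaps: ln(1077/700) = 0.4309 (×20); ln(1077/900) = 0.1795 (×20).
W = 12.207885 / 123 = 0.099.

0.099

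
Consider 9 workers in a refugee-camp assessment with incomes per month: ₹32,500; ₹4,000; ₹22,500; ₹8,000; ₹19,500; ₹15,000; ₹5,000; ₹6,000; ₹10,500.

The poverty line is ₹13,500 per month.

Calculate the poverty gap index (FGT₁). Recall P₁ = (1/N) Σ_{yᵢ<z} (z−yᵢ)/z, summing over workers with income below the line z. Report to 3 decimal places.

Incomes under z: ₹4,000, ₹5,000, ₹6,000, ₹8,000, ₹10,500 (q = 5 of N = 9).
Shortfall ratios: (13500−4000)/13500 = 0.7037; (13500−5000)/13500 = 0.6296; (13500−6000)/13500 = 0.5556; (13500−8000)/13500 = 0.4074; (13500−10500)/13500 = 0.2222.
Σ = 2.518519. Dividing by the full population N = 9 gives P₁ = 0.280.

0.280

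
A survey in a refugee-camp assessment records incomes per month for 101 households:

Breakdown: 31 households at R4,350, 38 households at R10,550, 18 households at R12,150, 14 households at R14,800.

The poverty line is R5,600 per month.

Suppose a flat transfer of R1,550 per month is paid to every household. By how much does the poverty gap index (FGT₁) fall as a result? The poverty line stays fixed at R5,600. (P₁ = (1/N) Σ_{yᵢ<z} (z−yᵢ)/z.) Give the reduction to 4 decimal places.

0.0685

Before: below the line — 31×R4,350; poverty gap index (FGT₁) = 0.068511.
After the R1,550 transfer: below the line — none; poverty gap index (FGT₁) = 0.000000.
Reduction = 0.068511 − 0.000000 = 0.0685.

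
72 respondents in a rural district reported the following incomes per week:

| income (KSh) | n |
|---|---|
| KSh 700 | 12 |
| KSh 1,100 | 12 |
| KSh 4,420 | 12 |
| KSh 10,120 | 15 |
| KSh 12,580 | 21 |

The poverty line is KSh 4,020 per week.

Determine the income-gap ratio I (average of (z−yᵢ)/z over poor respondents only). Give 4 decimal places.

Below the line: 12×KSh 700, 12×KSh 1,100 (q = 24 of N = 72).
Relative gaps: 0.8259 (×12), 0.7264 (×12); sum = 18.626866.
I averages over the q = 24 poor units only: 18.626866 / 24 = 0.7761.

0.7761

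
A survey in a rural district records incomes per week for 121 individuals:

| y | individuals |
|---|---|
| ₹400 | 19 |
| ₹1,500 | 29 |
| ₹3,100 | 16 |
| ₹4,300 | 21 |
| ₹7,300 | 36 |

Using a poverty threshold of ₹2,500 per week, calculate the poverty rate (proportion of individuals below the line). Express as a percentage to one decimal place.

39.7%

48 of the 121 individuals have income below ₹2,500.
H = 48/121 = 39.7%.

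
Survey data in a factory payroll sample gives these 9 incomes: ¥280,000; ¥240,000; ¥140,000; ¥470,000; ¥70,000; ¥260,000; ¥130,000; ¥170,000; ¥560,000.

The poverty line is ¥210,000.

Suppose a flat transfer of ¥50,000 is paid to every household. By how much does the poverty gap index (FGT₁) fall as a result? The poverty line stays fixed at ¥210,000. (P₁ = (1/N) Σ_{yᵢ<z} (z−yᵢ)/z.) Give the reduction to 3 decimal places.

Before: below the line — ¥70,000, ¥130,000, ¥140,000, ¥170,000; poverty gap index (FGT₁) = 0.17460.
After the ¥50,000 transfer: below the line — ¥120,000, ¥180,000, ¥190,000; poverty gap index (FGT₁) = 0.07407.
Reduction = 0.17460 − 0.07407 = 0.101.

0.101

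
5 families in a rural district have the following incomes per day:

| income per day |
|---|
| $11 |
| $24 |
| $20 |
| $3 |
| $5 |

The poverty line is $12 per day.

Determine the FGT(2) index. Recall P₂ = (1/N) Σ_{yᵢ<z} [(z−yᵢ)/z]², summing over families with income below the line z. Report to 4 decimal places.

0.1819

Incomes under z: $3, $5, $11 (q = 3 of N = 5).
Relative gaps: (12−3)/12 = 0.7500; (12−5)/12 = 0.5833; (12−11)/12 = 0.0833.
Squared: 0.5625; 0.3403; 0.0069.
Sum = 0.909722; P₂ = 0.909722 / 5 = 0.1819.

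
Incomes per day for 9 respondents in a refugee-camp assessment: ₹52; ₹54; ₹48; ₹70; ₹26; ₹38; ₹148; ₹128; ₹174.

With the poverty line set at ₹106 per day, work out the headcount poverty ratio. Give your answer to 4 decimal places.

6 of the 9 respondents have income below ₹106.
H = 6/9 = 0.6667.

0.6667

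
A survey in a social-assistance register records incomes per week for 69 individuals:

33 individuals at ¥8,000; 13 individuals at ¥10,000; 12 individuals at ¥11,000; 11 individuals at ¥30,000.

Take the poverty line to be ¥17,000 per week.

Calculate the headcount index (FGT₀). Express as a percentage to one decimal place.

84.1%

58 of the 69 individuals have income below ¥17,000.
H = 58/69 = 84.1%.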